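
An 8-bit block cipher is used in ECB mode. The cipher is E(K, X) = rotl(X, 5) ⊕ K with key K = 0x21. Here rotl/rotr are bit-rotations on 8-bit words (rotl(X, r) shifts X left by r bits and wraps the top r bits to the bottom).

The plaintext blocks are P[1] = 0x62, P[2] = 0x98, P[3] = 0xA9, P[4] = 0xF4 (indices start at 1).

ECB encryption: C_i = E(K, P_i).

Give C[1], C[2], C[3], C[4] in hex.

C[1]: E(K, 0x62) = 0x6D.
C[2]: E(K, 0x98) = 0x32.
C[3]: E(K, 0xA9) = 0x14.
C[4]: E(K, 0xF4) = 0xBF.

C[1] = 0x6D, C[2] = 0x32, C[3] = 0x14, C[4] = 0xBF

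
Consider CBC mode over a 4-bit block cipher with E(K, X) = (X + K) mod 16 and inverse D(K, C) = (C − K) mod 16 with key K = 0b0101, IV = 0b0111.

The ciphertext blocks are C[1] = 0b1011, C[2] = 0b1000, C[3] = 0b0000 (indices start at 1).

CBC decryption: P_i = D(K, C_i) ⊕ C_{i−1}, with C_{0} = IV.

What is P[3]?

P[3]: D(K, 0b0000) = 0b1011; 0b1011 ⊕ 0b1000 = 0b0011.

P[3] = 0b0011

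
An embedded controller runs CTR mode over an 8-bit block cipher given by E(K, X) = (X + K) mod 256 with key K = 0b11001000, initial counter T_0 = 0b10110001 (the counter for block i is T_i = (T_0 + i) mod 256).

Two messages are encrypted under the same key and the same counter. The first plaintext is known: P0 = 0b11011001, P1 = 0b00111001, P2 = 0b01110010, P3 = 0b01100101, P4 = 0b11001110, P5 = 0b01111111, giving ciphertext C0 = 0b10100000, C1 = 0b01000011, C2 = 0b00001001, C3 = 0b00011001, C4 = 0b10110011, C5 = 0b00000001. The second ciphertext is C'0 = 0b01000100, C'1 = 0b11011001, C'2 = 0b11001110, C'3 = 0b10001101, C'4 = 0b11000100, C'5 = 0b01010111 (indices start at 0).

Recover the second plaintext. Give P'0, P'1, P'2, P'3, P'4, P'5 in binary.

P'0 = 0b00111101, P'1 = 0b10100011, P'2 = 0b10110101, P'3 = 0b11110001, P'4 = 0b10111001, P'5 = 0b00101001

In CTR with a reused counter, both messages share the same keystream S_i, so C_i ⊕ C'_i = P_i ⊕ P'_i and thus P'_i = P_i ⊕ C_i ⊕ C'_i.
P'0: 0b11011001 ⊕ 0b10100000 ⊕ 0b01000100 = 0b00111101.
P'1: 0b00111001 ⊕ 0b01000011 ⊕ 0b11011001 = 0b10100011.
P'2: 0b01110010 ⊕ 0b00001001 ⊕ 0b11001110 = 0b10110101.
P'3: 0b01100101 ⊕ 0b00011001 ⊕ 0b10001101 = 0b11110001.
P'4: 0b11001110 ⊕ 0b10110011 ⊕ 0b11000100 = 0b10111001.
P'5: 0b01111111 ⊕ 0b00000001 ⊕ 0b01010111 = 0b00101001.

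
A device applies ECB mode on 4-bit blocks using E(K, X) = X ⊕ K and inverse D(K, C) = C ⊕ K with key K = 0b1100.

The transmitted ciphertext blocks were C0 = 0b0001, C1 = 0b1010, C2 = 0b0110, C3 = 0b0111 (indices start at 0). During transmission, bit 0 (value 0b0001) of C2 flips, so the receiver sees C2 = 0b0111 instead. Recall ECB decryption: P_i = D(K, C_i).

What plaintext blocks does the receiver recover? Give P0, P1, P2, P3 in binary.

P0 = 0b1101, P1 = 0b0110, P2 = 0b1011, P3 = 0b1011

Only C2 changed, to 0b0111. In ECB, a change in C_i affects only P_i. Decrypting the received ciphertext:
P0: D(K, 0b0001) = 0b1101.
P1: D(K, 0b1010) = 0b0110.
P2: D(K, 0b0111) = 0b1011.
P3: D(K, 0b0111) = 0b1011.
Blocks that differ from the original plaintext: P2.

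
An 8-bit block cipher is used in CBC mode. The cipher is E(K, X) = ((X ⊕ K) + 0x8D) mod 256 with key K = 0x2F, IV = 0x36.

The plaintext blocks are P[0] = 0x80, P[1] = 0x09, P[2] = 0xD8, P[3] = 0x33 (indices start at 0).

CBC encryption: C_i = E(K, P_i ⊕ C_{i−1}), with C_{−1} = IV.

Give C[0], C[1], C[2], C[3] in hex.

C[0] = 0x26, C[1] = 0x8D, C[2] = 0x07, C[3] = 0xA8

C[0]: P[0] ⊕ 0x36 = 0xB6; E(K, 0xB6) = 0x26.
C[1]: P[1] ⊕ 0x26 = 0x2F; E(K, 0x2F) = 0x8D.
C[2]: P[2] ⊕ 0x8D = 0x55; E(K, 0x55) = 0x07.
C[3]: P[3] ⊕ 0x07 = 0x34; E(K, 0x34) = 0xA8.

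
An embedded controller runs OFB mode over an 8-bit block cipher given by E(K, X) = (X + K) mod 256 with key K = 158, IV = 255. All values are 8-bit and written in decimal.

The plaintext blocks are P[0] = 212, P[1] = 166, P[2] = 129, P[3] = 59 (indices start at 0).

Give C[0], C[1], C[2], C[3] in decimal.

OFB encryption: S_i = E(K, S_{i−1}) with S_{−1} = IV; C_i = P_i ⊕ S_i.
C[0]: S = E(K, 255) = 157; 212 ⊕ 157 = 73.
C[1]: S = E(K, 157) = 59; 166 ⊕ 59 = 157.
C[2]: S = E(K, 59) = 217; 129 ⊕ 217 = 88.
C[3]: S = E(K, 217) = 119; 59 ⊕ 119 = 76.

C[0] = 73, C[1] = 157, C[2] = 88, C[3] = 76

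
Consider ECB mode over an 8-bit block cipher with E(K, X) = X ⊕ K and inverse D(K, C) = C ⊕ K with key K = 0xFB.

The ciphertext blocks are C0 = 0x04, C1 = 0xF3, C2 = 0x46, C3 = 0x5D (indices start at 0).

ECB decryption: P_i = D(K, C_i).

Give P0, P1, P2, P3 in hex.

P0 = 0xFF, P1 = 0x08, P2 = 0xBD, P3 = 0xA6

P0: D(K, 0x04) = 0xFF.
P1: D(K, 0xF3) = 0x08.
P2: D(K, 0x46) = 0xBD.
P3: D(K, 0x5D) = 0xA6.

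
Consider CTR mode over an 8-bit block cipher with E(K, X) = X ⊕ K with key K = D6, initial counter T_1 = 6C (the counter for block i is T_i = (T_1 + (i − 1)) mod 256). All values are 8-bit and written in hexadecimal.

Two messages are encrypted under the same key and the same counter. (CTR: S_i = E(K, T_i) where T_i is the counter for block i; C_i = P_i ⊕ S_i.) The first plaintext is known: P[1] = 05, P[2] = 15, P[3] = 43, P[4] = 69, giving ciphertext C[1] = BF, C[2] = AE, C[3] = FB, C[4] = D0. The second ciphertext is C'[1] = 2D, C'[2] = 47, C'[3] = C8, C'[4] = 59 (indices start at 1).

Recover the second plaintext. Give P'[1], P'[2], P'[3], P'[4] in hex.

In CTR with a reused counter, both messages share the same keystream S_i, so C_i ⊕ C'_i = P_i ⊕ P'_i and thus P'_i = P_i ⊕ C_i ⊕ C'_i.
P'[1]: 05 ⊕ BF ⊕ 2D = 97.
P'[2]: 15 ⊕ AE ⊕ 47 = FC.
P'[3]: 43 ⊕ FB ⊕ C8 = 70.
P'[4]: 69 ⊕ D0 ⊕ 59 = E0.

P'[1] = 97, P'[2] = FC, P'[3] = 70, P'[4] = E0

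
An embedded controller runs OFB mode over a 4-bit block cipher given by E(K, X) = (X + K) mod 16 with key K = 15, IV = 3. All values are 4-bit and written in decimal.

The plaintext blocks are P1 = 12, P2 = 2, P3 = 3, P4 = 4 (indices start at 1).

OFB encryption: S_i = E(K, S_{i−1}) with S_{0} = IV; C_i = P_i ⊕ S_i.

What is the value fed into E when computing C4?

C1: S = E(K, 3) = 2; 12 ⊕ 2 = 14.
C2: S = E(K, 2) = 1; 2 ⊕ 1 = 3.
C3: S = E(K, 1) = 0; 3 ⊕ 0 = 3.
C4: S = E(K, 0) = 15; 4 ⊕ 15 = 11.
So the input to E for block 4 is 0.

0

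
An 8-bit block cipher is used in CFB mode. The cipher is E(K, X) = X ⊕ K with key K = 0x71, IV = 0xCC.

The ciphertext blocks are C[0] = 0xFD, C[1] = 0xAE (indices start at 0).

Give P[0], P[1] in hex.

P[0] = 0x40, P[1] = 0x22

CFB decryption: P_i = C_i ⊕ E(K, C_{i−1}), with C_{−1} = IV.
P[0]: E(K, 0xCC) = 0xBD; 0xFD ⊕ 0xBD = 0x40.
P[1]: E(K, 0xFD) = 0x8C; 0xAE ⊕ 0x8C = 0x22.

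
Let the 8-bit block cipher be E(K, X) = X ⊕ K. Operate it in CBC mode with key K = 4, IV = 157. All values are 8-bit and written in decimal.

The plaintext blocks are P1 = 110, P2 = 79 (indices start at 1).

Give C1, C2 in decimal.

C1 = 247, C2 = 188

CBC encryption: C_i = E(K, P_i ⊕ C_{i−1}), with C_{0} = IV.
C1: P1 ⊕ 157 = 243; E(K, 243) = 247.
C2: P2 ⊕ 247 = 184; E(K, 184) = 188.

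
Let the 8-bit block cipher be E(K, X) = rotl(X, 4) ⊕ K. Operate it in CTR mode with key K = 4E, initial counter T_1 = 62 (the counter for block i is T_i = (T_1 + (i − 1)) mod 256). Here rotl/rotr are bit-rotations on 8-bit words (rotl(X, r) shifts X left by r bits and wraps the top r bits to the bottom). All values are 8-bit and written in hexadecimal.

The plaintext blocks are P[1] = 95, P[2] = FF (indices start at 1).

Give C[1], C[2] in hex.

C[1] = FD, C[2] = 87

CTR encryption: S_i = E(K, T_i) where T_i is the counter for block i; C_i = P_i ⊕ S_i.
C[1]: T = 62, S = E(K, T) = 68; 95 ⊕ 68 = FD.
C[2]: T = 63, S = E(K, T) = 78; FF ⊕ 78 = 87.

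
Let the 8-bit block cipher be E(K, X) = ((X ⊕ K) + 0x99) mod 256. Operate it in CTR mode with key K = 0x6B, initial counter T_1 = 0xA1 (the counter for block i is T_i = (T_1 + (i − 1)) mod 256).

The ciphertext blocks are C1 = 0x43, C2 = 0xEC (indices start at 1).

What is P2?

CTR decryption: S_i = E(K, T_i) where T_i is the counter for block i; P_i = C_i ⊕ S_i.
P2: T = 0xA2, S = E(K, T) = 0x62; 0xEC ⊕ 0x62 = 0x8E.

P2 = 0x8E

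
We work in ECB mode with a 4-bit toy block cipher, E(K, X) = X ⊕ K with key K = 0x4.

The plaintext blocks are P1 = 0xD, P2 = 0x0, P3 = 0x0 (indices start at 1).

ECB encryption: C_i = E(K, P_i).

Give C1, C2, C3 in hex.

C1: E(K, 0xD) = 0x9.
C2: E(K, 0x0) = 0x4.
C3: E(K, 0x0) = 0x4.

C1 = 0x9, C2 = 0x4, C3 = 0x4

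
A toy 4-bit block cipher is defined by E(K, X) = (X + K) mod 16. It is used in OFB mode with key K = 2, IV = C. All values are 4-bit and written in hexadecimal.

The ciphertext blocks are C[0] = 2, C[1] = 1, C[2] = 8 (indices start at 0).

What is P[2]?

P[2] = A

OFB decryption: S_i = E(K, S_{i−1}) with S_{−1} = IV; P_i = C_i ⊕ S_i.
P[0]: S = E(K, C) = E; 2 ⊕ E = C.
P[1]: S = E(K, E) = 0; 1 ⊕ 0 = 1.
P[2]: S = E(K, 0) = 2; 8 ⊕ 2 = A.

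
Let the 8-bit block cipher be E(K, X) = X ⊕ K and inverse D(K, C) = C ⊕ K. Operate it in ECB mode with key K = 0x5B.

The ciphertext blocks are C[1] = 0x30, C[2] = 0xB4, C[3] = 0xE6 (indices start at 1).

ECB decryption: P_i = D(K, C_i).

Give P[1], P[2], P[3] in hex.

P[1] = 0x6B, P[2] = 0xEF, P[3] = 0xBD

P[1]: D(K, 0x30) = 0x6B.
P[2]: D(K, 0xB4) = 0xEF.
P[3]: D(K, 0xE6) = 0xBD.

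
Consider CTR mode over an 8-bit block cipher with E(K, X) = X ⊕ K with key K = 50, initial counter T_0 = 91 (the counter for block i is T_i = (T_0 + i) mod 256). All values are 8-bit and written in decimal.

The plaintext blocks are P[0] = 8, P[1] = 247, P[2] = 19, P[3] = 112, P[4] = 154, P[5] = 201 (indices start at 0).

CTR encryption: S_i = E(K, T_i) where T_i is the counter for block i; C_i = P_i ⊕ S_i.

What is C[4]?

C[0]: T = 91, S = E(K, T) = 105; 8 ⊕ 105 = 97.
C[1]: T = 92, S = E(K, T) = 110; 247 ⊕ 110 = 153.
C[2]: T = 93, S = E(K, T) = 111; 19 ⊕ 111 = 124.
C[3]: T = 94, S = E(K, T) = 108; 112 ⊕ 108 = 28.
C[4]: T = 95, S = E(K, T) = 109; 154 ⊕ 109 = 247.

C[4] = 247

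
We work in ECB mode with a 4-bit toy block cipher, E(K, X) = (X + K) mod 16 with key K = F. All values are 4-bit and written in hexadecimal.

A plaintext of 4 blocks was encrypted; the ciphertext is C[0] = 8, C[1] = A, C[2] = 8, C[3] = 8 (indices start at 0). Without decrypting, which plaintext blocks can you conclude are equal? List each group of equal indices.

P[0] = P[2] = P[3]

ECB encrypts each block independently with the same key, so equal ciphertext blocks imply equal plaintext blocks.
C[0] = C[2] = C[3] = 8, so P[0] = P[2] = P[3].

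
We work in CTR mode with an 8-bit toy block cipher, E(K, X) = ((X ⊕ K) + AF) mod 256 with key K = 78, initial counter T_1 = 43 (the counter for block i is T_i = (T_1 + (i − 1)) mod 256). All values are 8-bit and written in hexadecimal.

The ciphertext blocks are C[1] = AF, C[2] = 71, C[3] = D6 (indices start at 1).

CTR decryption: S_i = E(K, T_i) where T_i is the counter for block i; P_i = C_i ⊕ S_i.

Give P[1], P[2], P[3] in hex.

P[1] = 45, P[2] = 9A, P[3] = 3A

P[1]: T = 43, S = E(K, T) = EA; AF ⊕ EA = 45.
P[2]: T = 44, S = E(K, T) = EB; 71 ⊕ EB = 9A.
P[3]: T = 45, S = E(K, T) = EC; D6 ⊕ EC = 3A.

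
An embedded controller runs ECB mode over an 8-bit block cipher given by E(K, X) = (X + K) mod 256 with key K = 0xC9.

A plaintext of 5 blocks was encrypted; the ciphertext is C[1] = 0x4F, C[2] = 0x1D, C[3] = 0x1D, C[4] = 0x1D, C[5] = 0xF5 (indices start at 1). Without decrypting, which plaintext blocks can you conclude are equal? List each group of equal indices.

P[2] = P[3] = P[4]

ECB encrypts each block independently with the same key, so equal ciphertext blocks imply equal plaintext blocks.
C[2] = C[3] = C[4] = 0x1D, so P[2] = P[3] = P[4].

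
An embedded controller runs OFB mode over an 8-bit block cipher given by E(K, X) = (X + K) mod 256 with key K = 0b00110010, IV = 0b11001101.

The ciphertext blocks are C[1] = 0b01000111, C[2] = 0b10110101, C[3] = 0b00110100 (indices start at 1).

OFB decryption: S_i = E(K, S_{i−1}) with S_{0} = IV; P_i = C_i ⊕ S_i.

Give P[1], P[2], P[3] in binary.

P[1]: S = E(K, 0b11001101) = 0b11111111; 0b01000111 ⊕ 0b11111111 = 0b10111000.
P[2]: S = E(K, 0b11111111) = 0b00110001; 0b10110101 ⊕ 0b00110001 = 0b10000100.
P[3]: S = E(K, 0b00110001) = 0b01100011; 0b00110100 ⊕ 0b01100011 = 0b01010111.

P[1] = 0b10111000, P[2] = 0b10000100, P[3] = 0b01010111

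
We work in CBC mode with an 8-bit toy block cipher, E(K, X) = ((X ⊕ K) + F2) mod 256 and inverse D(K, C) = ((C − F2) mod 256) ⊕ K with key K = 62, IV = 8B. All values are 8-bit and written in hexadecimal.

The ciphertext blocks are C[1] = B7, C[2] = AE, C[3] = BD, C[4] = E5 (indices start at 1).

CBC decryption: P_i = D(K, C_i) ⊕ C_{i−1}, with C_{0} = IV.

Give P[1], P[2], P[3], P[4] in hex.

P[1]: D(K, B7) = A7; A7 ⊕ 8B = 2C.
P[2]: D(K, AE) = DE; DE ⊕ B7 = 69.
P[3]: D(K, BD) = A9; A9 ⊕ AE = 07.
P[4]: D(K, E5) = 91; 91 ⊕ BD = 2C.

P[1] = 2C, P[2] = 69, P[3] = 07, P[4] = 2C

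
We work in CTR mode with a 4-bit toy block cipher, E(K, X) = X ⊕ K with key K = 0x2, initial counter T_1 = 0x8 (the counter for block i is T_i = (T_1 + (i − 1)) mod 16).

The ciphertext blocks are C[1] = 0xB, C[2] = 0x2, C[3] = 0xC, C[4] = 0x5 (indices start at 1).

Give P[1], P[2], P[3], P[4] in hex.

CTR decryption: S_i = E(K, T_i) where T_i is the counter for block i; P_i = C_i ⊕ S_i.
P[1]: T = 0x8, S = E(K, T) = 0xA; 0xB ⊕ 0xA = 0x1.
P[2]: T = 0x9, S = E(K, T) = 0xB; 0x2 ⊕ 0xB = 0x9.
P[3]: T = 0xA, S = E(K, T) = 0x8; 0xC ⊕ 0x8 = 0x4.
P[4]: T = 0xB, S = E(K, T) = 0x9; 0x5 ⊕ 0x9 = 0xC.

P[1] = 0x1, P[2] = 0x9, P[3] = 0x4, P[4] = 0xC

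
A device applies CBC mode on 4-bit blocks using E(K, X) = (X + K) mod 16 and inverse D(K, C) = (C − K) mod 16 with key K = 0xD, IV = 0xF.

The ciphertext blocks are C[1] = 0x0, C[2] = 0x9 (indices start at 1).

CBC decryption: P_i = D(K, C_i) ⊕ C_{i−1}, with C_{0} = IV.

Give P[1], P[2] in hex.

P[1] = 0xC, P[2] = 0xC

P[1]: D(K, 0x0) = 0x3; 0x3 ⊕ 0xF = 0xC.
P[2]: D(K, 0x9) = 0xC; 0xC ⊕ 0x0 = 0xC.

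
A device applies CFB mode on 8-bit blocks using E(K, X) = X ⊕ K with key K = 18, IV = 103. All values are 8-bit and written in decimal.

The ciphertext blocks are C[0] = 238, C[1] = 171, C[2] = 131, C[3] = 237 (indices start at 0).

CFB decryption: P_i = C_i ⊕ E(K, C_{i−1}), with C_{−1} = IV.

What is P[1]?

P[1]: E(K, 238) = 252; 171 ⊕ 252 = 87.

P[1] = 87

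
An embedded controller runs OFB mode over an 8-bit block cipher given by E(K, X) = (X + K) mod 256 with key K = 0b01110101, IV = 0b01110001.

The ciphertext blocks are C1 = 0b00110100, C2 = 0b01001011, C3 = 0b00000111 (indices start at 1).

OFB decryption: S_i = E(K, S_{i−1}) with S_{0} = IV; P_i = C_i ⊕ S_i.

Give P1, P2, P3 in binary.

P1 = 0b11010010, P2 = 0b00010000, P3 = 0b11010111

P1: S = E(K, 0b01110001) = 0b11100110; 0b00110100 ⊕ 0b11100110 = 0b11010010.
P2: S = E(K, 0b11100110) = 0b01011011; 0b01001011 ⊕ 0b01011011 = 0b00010000.
P3: S = E(K, 0b01011011) = 0b11010000; 0b00000111 ⊕ 0b11010000 = 0b11010111.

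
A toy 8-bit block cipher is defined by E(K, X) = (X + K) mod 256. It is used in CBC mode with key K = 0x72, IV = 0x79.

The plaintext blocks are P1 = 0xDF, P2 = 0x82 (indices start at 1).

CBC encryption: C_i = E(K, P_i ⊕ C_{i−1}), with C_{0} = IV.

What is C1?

C1 = 0x18

C1: P1 ⊕ 0x79 = 0xA6; E(K, 0xA6) = 0x18.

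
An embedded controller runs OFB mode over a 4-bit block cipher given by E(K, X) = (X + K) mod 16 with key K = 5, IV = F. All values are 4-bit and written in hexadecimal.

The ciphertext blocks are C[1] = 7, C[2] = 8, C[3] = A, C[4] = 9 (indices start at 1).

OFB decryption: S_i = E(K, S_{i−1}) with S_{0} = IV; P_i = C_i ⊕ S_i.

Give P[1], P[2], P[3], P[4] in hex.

P[1] = 3, P[2] = 1, P[3] = 4, P[4] = A

P[1]: S = E(K, F) = 4; 7 ⊕ 4 = 3.
P[2]: S = E(K, 4) = 9; 8 ⊕ 9 = 1.
P[3]: S = E(K, 9) = E; A ⊕ E = 4.
P[4]: S = E(K, E) = 3; 9 ⊕ 3 = A.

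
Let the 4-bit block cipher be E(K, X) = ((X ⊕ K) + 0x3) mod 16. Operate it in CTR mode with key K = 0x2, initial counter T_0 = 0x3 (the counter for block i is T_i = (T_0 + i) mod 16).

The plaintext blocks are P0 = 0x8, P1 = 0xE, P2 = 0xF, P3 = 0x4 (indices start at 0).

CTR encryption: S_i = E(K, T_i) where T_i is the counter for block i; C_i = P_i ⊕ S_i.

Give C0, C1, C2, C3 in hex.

C0 = 0xC, C1 = 0x7, C2 = 0x5, C3 = 0x3

C0: T = 0x3, S = E(K, T) = 0x4; 0x8 ⊕ 0x4 = 0xC.
C1: T = 0x4, S = E(K, T) = 0x9; 0xE ⊕ 0x9 = 0x7.
C2: T = 0x5, S = E(K, T) = 0xA; 0xF ⊕ 0xA = 0x5.
C3: T = 0x6, S = E(K, T) = 0x7; 0x4 ⊕ 0x7 = 0x3.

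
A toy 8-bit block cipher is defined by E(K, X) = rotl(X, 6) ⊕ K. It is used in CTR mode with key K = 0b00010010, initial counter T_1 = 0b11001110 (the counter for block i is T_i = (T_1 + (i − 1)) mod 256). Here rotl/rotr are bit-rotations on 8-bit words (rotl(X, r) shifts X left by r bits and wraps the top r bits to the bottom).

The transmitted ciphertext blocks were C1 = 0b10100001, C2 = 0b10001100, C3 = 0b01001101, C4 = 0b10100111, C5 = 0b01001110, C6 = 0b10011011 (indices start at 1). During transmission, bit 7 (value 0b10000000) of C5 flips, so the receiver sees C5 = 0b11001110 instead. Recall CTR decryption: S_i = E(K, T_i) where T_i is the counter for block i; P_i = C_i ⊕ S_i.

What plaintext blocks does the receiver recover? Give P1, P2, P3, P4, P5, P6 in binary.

P1 = 0b00000000, P2 = 0b01101101, P3 = 0b01101011, P4 = 0b11000001, P5 = 0b01101000, P6 = 0b01111101

Only C5 changed, to 0b11001110. In CTR, a change in C_i flips the same bit in P_i only; the keystream is unaffected. Decrypting the received ciphertext:
P1: T = 0b11001110, S = E(K, T) = 0b10100001; 0b10100001 ⊕ 0b10100001 = 0b00000000.
P2: T = 0b11001111, S = E(K, T) = 0b11100001; 0b10001100 ⊕ 0b11100001 = 0b01101101.
P3: T = 0b11010000, S = E(K, T) = 0b00100110; 0b01001101 ⊕ 0b00100110 = 0b01101011.
P4: T = 0b11010001, S = E(K, T) = 0b01100110; 0b10100111 ⊕ 0b01100110 = 0b11000001.
P5: T = 0b11010010, S = E(K, T) = 0b10100110; 0b11001110 ⊕ 0b10100110 = 0b01101000.
P6: T = 0b11010011, S = E(K, T) = 0b11100110; 0b10011011 ⊕ 0b11100110 = 0b01111101.
Blocks that differ from the original plaintext: P5.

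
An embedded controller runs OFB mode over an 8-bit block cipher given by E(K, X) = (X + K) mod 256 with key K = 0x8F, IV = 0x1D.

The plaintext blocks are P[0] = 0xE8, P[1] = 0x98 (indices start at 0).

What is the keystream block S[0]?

0xAC

OFB encryption: S_i = E(K, S_{i−1}) with S_{−1} = IV; C_i = P_i ⊕ S_i.
C[0]: S = E(K, 0x1D) = 0xAC; 0xE8 ⊕ 0xAC = 0x44.
So S[0] = 0xAC.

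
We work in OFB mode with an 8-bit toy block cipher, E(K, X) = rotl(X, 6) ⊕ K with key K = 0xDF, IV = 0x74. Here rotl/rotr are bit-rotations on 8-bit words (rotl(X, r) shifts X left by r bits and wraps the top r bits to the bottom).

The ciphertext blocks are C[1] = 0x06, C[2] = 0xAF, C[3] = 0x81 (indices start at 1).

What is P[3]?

P[3] = 0x85

OFB decryption: S_i = E(K, S_{i−1}) with S_{0} = IV; P_i = C_i ⊕ S_i.
P[1]: S = E(K, 0x74) = 0xC2; 0x06 ⊕ 0xC2 = 0xC4.
P[2]: S = E(K, 0xC2) = 0x6F; 0xAF ⊕ 0x6F = 0xC0.
P[3]: S = E(K, 0x6F) = 0x04; 0x81 ⊕ 0x04 = 0x85.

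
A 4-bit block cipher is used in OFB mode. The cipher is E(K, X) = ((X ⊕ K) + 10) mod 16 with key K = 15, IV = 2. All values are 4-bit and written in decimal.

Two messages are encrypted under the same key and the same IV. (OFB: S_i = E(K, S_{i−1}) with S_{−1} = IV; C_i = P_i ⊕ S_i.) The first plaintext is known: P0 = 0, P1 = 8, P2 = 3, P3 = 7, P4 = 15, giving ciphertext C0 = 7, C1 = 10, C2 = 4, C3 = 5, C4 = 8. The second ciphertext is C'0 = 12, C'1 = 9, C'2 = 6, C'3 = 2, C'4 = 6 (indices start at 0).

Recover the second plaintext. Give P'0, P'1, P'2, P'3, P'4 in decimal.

P'0 = 11, P'1 = 11, P'2 = 1, P'3 = 0, P'4 = 1

In OFB with a reused IV, both messages share the same keystream S_i, so C_i ⊕ C'_i = P_i ⊕ P'_i and thus P'_i = P_i ⊕ C_i ⊕ C'_i.
P'0: 0 ⊕ 7 ⊕ 12 = 11.
P'1: 8 ⊕ 10 ⊕ 9 = 11.
P'2: 3 ⊕ 4 ⊕ 6 = 1.
P'3: 7 ⊕ 5 ⊕ 2 = 0.
P'4: 15 ⊕ 8 ⊕ 6 = 1.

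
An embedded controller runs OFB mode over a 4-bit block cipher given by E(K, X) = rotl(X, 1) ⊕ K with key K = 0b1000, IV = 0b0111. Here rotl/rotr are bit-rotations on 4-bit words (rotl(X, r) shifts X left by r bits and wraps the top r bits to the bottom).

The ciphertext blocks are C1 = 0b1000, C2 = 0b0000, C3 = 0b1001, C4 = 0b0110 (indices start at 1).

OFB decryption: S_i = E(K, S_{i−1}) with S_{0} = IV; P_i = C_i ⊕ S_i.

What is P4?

P1: S = E(K, 0b0111) = 0b0110; 0b1000 ⊕ 0b0110 = 0b1110.
P2: S = E(K, 0b0110) = 0b0100; 0b0000 ⊕ 0b0100 = 0b0100.
P3: S = E(K, 0b0100) = 0b0000; 0b1001 ⊕ 0b0000 = 0b1001.
P4: S = E(K, 0b0000) = 0b1000; 0b0110 ⊕ 0b1000 = 0b1110.

P4 = 0b1110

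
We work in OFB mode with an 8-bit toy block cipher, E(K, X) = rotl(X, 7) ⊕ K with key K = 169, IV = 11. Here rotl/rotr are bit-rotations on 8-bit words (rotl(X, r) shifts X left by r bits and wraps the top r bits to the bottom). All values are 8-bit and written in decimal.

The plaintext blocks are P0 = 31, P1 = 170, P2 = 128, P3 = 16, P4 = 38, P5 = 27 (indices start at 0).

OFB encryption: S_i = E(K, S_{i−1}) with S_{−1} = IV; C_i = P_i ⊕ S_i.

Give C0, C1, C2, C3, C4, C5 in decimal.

C0: S = E(K, 11) = 44; 31 ⊕ 44 = 51.
C1: S = E(K, 44) = 191; 170 ⊕ 191 = 21.
C2: S = E(K, 191) = 118; 128 ⊕ 118 = 246.
C3: S = E(K, 118) = 146; 16 ⊕ 146 = 130.
C4: S = E(K, 146) = 224; 38 ⊕ 224 = 198.
C5: S = E(K, 224) = 217; 27 ⊕ 217 = 194.

C0 = 51, C1 = 21, C2 = 246, C3 = 130, C4 = 198, C5 = 194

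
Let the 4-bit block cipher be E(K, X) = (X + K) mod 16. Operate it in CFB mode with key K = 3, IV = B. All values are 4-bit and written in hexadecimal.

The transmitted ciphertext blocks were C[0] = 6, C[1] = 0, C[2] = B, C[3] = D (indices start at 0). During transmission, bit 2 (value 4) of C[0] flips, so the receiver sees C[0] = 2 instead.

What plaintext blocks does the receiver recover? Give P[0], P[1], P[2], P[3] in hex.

CFB decryption: P_i = C_i ⊕ E(K, C_{i−1}), with C_{−1} = IV.
Only C[0] changed, to 2. In CFB, a change in C_i flips the same bit in P_i and garbles P_{i+1}. Decrypting the received ciphertext:
P[0]: E(K, B) = E; 2 ⊕ E = C.
P[1]: E(K, 2) = 5; 0 ⊕ 5 = 5.
P[2]: E(K, 0) = 3; B ⊕ 3 = 8.
P[3]: E(K, B) = E; D ⊕ E = 3.
Blocks that differ from the original plaintext: P[0], P[1].

P[0] = C, P[1] = 5, P[2] = 8, P[3] = 3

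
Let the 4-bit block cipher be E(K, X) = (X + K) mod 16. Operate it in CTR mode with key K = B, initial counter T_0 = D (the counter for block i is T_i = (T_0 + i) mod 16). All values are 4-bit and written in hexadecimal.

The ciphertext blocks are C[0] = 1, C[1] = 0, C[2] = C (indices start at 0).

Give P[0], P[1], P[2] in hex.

CTR decryption: S_i = E(K, T_i) where T_i is the counter for block i; P_i = C_i ⊕ S_i.
P[0]: T = D, S = E(K, T) = 8; 1 ⊕ 8 = 9.
P[1]: T = E, S = E(K, T) = 9; 0 ⊕ 9 = 9.
P[2]: T = F, S = E(K, T) = A; C ⊕ A = 6.

P[0] = 9, P[1] = 9, P[2] = 6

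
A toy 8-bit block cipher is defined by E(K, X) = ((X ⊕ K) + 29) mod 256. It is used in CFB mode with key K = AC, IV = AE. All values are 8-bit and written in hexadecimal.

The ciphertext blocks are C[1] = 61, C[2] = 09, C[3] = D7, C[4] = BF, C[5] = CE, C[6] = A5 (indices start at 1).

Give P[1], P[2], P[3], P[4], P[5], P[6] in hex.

CFB decryption: P_i = C_i ⊕ E(K, C_{i−1}), with C_{0} = IV.
P[1]: E(K, AE) = 2B; 61 ⊕ 2B = 4A.
P[2]: E(K, 61) = F6; 09 ⊕ F6 = FF.
P[3]: E(K, 09) = CE; D7 ⊕ CE = 19.
P[4]: E(K, D7) = A4; BF ⊕ A4 = 1B.
P[5]: E(K, BF) = 3C; CE ⊕ 3C = F2.
P[6]: E(K, CE) = 8B; A5 ⊕ 8B = 2E.

P[1] = 4A, P[2] = FF, P[3] = 19, P[4] = 1B, P[5] = F2, P[6] = 2E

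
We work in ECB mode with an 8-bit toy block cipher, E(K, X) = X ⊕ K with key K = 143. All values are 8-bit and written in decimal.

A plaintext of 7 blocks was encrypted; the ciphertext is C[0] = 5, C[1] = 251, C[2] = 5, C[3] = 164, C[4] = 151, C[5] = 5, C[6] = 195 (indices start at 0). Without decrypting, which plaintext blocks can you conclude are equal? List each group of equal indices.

P[0] = P[2] = P[5]

ECB encrypts each block independently with the same key, so equal ciphertext blocks imply equal plaintext blocks.
C[0] = C[2] = C[5] = 5, so P[0] = P[2] = P[5].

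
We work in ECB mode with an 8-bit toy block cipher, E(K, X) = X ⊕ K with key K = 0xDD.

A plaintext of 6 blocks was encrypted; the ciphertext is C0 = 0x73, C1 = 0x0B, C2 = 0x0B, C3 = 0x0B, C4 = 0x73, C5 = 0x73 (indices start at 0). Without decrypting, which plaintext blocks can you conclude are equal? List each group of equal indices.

P0 = P4 = P5; P1 = P2 = P3

ECB encrypts each block independently with the same key, so equal ciphertext blocks imply equal plaintext blocks.
C0 = C4 = C5 = 0x73, so P0 = P4 = P5.
C1 = C2 = C3 = 0x0B, so P1 = P2 = P3.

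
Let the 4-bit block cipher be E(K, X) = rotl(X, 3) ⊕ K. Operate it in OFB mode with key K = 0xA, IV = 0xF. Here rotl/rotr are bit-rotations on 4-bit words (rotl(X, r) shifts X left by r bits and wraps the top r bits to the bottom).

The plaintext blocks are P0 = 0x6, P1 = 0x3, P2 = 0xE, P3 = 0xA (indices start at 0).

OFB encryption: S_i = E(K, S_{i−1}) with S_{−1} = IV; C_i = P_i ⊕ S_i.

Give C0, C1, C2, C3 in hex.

C0 = 0x3, C1 = 0x3, C2 = 0x4, C3 = 0x5

C0: S = E(K, 0xF) = 0x5; 0x6 ⊕ 0x5 = 0x3.
C1: S = E(K, 0x5) = 0x0; 0x3 ⊕ 0x0 = 0x3.
C2: S = E(K, 0x0) = 0xA; 0xE ⊕ 0xA = 0x4.
C3: S = E(K, 0xA) = 0xF; 0xA ⊕ 0xF = 0x5.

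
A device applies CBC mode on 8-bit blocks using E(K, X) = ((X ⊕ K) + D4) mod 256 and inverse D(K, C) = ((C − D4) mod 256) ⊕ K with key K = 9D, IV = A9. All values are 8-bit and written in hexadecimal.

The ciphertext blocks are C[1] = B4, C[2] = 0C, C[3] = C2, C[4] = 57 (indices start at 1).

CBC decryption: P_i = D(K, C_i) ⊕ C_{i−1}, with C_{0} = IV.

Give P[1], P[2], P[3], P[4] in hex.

P[1]: D(K, B4) = 7D; 7D ⊕ A9 = D4.
P[2]: D(K, 0C) = A5; A5 ⊕ B4 = 11.
P[3]: D(K, C2) = 73; 73 ⊕ 0C = 7F.
P[4]: D(K, 57) = 1E; 1E ⊕ C2 = DC.

P[1] = D4, P[2] = 11, P[3] = 7F, P[4] = DC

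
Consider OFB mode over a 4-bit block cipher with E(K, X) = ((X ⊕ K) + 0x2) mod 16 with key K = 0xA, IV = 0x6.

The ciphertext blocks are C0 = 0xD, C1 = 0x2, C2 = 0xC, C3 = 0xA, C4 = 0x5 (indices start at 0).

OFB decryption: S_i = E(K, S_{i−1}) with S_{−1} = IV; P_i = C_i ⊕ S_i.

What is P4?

P0: S = E(K, 0x6) = 0xE; 0xD ⊕ 0xE = 0x3.
P1: S = E(K, 0xE) = 0x6; 0x2 ⊕ 0x6 = 0x4.
P2: S = E(K, 0x6) = 0xE; 0xC ⊕ 0xE = 0x2.
P3: S = E(K, 0xE) = 0x6; 0xA ⊕ 0x6 = 0xC.
P4: S = E(K, 0x6) = 0xE; 0x5 ⊕ 0xE = 0xB.

P4 = 0xB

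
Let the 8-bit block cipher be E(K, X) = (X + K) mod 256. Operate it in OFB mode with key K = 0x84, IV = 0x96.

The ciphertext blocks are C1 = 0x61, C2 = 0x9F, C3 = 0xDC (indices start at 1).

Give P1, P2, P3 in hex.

P1 = 0x7B, P2 = 0x01, P3 = 0xFE

OFB decryption: S_i = E(K, S_{i−1}) with S_{0} = IV; P_i = C_i ⊕ S_i.
P1: S = E(K, 0x96) = 0x1A; 0x61 ⊕ 0x1A = 0x7B.
P2: S = E(K, 0x1A) = 0x9E; 0x9F ⊕ 0x9E = 0x01.
P3: S = E(K, 0x9E) = 0x22; 0xDC ⊕ 0x22 = 0xFE.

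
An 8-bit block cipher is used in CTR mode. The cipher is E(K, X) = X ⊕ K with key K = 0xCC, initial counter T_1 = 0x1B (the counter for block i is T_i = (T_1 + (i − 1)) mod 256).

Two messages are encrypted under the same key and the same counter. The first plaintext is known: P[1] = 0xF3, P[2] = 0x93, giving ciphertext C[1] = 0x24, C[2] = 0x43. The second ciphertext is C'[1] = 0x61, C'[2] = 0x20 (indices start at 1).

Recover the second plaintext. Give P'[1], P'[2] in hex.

P'[1] = 0xB6, P'[2] = 0xF0

In CTR with a reused counter, both messages share the same keystream S_i, so C_i ⊕ C'_i = P_i ⊕ P'_i and thus P'_i = P_i ⊕ C_i ⊕ C'_i.
P'[1]: 0xF3 ⊕ 0x24 ⊕ 0x61 = 0xB6.
P'[2]: 0x93 ⊕ 0x43 ⊕ 0x20 = 0xF0.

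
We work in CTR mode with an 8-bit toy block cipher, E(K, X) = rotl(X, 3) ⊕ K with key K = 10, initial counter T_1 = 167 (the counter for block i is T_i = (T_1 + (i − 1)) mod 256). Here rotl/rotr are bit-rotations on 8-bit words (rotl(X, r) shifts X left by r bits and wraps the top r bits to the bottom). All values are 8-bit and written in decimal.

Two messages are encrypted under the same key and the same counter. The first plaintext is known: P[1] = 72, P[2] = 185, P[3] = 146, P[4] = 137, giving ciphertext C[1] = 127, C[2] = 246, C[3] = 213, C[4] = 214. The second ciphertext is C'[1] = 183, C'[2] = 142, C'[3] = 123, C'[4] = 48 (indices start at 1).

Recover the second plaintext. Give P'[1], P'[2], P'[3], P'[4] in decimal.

P'[1] = 128, P'[2] = 193, P'[3] = 60, P'[4] = 111

In CTR with a reused counter, both messages share the same keystream S_i, so C_i ⊕ C'_i = P_i ⊕ P'_i and thus P'_i = P_i ⊕ C_i ⊕ C'_i.
P'[1]: 72 ⊕ 127 ⊕ 183 = 128.
P'[2]: 185 ⊕ 246 ⊕ 142 = 193.
P'[3]: 146 ⊕ 213 ⊕ 123 = 60.
P'[4]: 137 ⊕ 214 ⊕ 48 = 111.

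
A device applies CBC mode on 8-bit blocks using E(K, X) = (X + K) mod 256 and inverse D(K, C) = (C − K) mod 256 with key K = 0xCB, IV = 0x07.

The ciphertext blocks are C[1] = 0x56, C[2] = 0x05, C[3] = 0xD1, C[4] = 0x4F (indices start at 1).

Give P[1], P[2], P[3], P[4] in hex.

CBC decryption: P_i = D(K, C_i) ⊕ C_{i−1}, with C_{0} = IV.
P[1]: D(K, 0x56) = 0x8B; 0x8B ⊕ 0x07 = 0x8C.
P[2]: D(K, 0x05) = 0x3A; 0x3A ⊕ 0x56 = 0x6C.
P[3]: D(K, 0xD1) = 0x06; 0x06 ⊕ 0x05 = 0x03.
P[4]: D(K, 0x4F) = 0x84; 0x84 ⊕ 0xD1 = 0x55.

P[1] = 0x8C, P[2] = 0x6C, P[3] = 0x03, P[4] = 0x55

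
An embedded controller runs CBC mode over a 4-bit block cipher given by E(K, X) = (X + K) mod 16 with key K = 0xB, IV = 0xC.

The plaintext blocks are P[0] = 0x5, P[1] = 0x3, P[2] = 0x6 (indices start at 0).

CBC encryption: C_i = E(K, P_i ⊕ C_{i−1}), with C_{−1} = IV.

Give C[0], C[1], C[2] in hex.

C[0] = 0x4, C[1] = 0x2, C[2] = 0xF

C[0]: P[0] ⊕ 0xC = 0x9; E(K, 0x9) = 0x4.
C[1]: P[1] ⊕ 0x4 = 0x7; E(K, 0x7) = 0x2.
C[2]: P[2] ⊕ 0x2 = 0x4; E(K, 0x4) = 0xF.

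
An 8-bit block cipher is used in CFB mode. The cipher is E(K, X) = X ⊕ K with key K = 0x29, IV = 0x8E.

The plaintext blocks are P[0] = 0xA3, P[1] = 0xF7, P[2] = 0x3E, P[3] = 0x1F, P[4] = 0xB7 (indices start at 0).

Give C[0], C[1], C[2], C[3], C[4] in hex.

CFB encryption: C_i = P_i ⊕ E(K, C_{i−1}), with C_{−1} = IV.
C[0]: E(K, 0x8E) = 0xA7; 0xA3 ⊕ 0xA7 = 0x04.
C[1]: E(K, 0x04) = 0x2D; 0xF7 ⊕ 0x2D = 0xDA.
C[2]: E(K, 0xDA) = 0xF3; 0x3E ⊕ 0xF3 = 0xCD.
C[3]: E(K, 0xCD) = 0xE4; 0x1F ⊕ 0xE4 = 0xFB.
C[4]: E(K, 0xFB) = 0xD2; 0xB7 ⊕ 0xD2 = 0x65.

C[0] = 0x04, C[1] = 0xDA, C[2] = 0xCD, C[3] = 0xFB, C[4] = 0x65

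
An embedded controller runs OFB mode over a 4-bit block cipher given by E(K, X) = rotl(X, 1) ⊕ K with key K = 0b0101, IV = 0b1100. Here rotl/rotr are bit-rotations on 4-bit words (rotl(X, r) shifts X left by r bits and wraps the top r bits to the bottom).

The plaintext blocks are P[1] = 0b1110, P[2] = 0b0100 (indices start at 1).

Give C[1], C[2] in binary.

OFB encryption: S_i = E(K, S_{i−1}) with S_{0} = IV; C_i = P_i ⊕ S_i.
C[1]: S = E(K, 0b1100) = 0b1100; 0b1110 ⊕ 0b1100 = 0b0010.
C[2]: S = E(K, 0b1100) = 0b1100; 0b0100 ⊕ 0b1100 = 0b1000.

C[1] = 0b0010, C[2] = 0b1000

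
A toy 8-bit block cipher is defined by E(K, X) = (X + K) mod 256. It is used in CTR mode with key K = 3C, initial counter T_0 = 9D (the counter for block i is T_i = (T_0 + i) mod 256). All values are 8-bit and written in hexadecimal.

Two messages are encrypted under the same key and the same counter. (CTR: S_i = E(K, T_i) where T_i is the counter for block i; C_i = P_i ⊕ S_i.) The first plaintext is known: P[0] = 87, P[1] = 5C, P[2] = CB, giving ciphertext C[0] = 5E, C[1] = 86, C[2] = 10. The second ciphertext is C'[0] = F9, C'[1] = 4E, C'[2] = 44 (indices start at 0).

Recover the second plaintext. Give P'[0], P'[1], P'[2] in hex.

In CTR with a reused counter, both messages share the same keystream S_i, so C_i ⊕ C'_i = P_i ⊕ P'_i and thus P'_i = P_i ⊕ C_i ⊕ C'_i.
P'[0]: 87 ⊕ 5E ⊕ F9 = 20.
P'[1]: 5C ⊕ 86 ⊕ 4E = 94.
P'[2]: CB ⊕ 10 ⊕ 44 = 9F.

P'[0] = 20, P'[1] = 94, P'[2] = 9F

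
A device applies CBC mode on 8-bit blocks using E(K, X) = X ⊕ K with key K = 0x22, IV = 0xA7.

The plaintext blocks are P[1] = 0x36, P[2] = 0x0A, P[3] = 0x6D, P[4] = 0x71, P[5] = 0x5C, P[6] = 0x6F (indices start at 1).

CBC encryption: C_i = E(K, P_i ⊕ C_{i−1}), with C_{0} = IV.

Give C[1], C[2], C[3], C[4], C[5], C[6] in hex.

C[1] = 0xB3, C[2] = 0x9B, C[3] = 0xD4, C[4] = 0x87, C[5] = 0xF9, C[6] = 0xB4

C[1]: P[1] ⊕ 0xA7 = 0x91; E(K, 0x91) = 0xB3.
C[2]: P[2] ⊕ 0xB3 = 0xB9; E(K, 0xB9) = 0x9B.
C[3]: P[3] ⊕ 0x9B = 0xF6; E(K, 0xF6) = 0xD4.
C[4]: P[4] ⊕ 0xD4 = 0xA5; E(K, 0xA5) = 0x87.
C[5]: P[5] ⊕ 0x87 = 0xDB; E(K, 0xDB) = 0xF9.
C[6]: P[6] ⊕ 0xF9 = 0x96; E(K, 0x96) = 0xB4.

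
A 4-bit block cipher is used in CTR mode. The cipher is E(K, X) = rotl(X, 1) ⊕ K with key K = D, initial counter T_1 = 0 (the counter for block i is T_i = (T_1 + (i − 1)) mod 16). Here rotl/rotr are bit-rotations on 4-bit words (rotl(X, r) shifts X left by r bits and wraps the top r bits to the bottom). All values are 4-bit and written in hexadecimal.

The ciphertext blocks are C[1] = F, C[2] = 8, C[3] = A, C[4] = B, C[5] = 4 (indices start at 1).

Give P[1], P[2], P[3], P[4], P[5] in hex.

P[1] = 2, P[2] = 7, P[3] = 3, P[4] = 0, P[5] = 1

CTR decryption: S_i = E(K, T_i) where T_i is the counter for block i; P_i = C_i ⊕ S_i.
P[1]: T = 0, S = E(K, T) = D; F ⊕ D = 2.
P[2]: T = 1, S = E(K, T) = F; 8 ⊕ F = 7.
P[3]: T = 2, S = E(K, T) = 9; A ⊕ 9 = 3.
P[4]: T = 3, S = E(K, T) = B; B ⊕ B = 0.
P[5]: T = 4, S = E(K, T) = 5; 4 ⊕ 5 = 1.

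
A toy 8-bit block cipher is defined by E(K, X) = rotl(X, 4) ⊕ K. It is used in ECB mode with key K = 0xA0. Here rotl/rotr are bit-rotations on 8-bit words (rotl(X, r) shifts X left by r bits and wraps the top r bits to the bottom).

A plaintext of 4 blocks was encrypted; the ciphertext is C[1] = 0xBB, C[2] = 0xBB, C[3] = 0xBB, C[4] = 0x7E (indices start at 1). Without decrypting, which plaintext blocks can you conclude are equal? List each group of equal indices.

P[1] = P[2] = P[3]

ECB encrypts each block independently with the same key, so equal ciphertext blocks imply equal plaintext blocks.
C[1] = C[2] = C[3] = 0xBB, so P[1] = P[2] = P[3].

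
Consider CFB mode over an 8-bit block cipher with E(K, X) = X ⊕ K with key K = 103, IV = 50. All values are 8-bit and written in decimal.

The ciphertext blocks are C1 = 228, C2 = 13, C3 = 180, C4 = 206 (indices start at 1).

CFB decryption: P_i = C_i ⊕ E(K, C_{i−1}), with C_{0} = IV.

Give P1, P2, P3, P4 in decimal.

P1 = 177, P2 = 142, P3 = 222, P4 = 29

P1: E(K, 50) = 85; 228 ⊕ 85 = 177.
P2: E(K, 228) = 131; 13 ⊕ 131 = 142.
P3: E(K, 13) = 106; 180 ⊕ 106 = 222.
P4: E(K, 180) = 211; 206 ⊕ 211 = 29.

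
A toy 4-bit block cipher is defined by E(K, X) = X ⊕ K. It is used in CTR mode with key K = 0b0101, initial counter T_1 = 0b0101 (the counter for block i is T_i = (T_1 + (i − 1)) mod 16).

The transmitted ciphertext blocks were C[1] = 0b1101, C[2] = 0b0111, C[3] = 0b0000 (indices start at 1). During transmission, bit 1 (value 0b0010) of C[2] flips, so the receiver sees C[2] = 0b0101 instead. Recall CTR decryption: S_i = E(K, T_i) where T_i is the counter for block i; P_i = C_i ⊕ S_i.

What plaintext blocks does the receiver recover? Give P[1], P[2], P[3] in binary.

P[1] = 0b1101, P[2] = 0b0110, P[3] = 0b0010

Only C[2] changed, to 0b0101. In CTR, a change in C_i flips the same bit in P_i only; the keystream is unaffected. Decrypting the received ciphertext:
P[1]: T = 0b0101, S = E(K, T) = 0b0000; 0b1101 ⊕ 0b0000 = 0b1101.
P[2]: T = 0b0110, S = E(K, T) = 0b0011; 0b0101 ⊕ 0b0011 = 0b0110.
P[3]: T = 0b0111, S = E(K, T) = 0b0010; 0b0000 ⊕ 0b0010 = 0b0010.
Blocks that differ from the original plaintext: P[2].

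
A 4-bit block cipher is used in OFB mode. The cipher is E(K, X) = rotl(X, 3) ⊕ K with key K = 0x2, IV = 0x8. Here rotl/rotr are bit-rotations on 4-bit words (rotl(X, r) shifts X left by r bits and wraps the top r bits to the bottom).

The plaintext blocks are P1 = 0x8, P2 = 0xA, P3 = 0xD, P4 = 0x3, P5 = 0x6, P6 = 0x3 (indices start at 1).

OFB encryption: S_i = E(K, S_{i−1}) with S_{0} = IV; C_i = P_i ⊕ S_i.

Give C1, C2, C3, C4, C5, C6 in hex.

C1: S = E(K, 0x8) = 0x6; 0x8 ⊕ 0x6 = 0xE.
C2: S = E(K, 0x6) = 0x1; 0xA ⊕ 0x1 = 0xB.
C3: S = E(K, 0x1) = 0xA; 0xD ⊕ 0xA = 0x7.
C4: S = E(K, 0xA) = 0x7; 0x3 ⊕ 0x7 = 0x4.
C5: S = E(K, 0x7) = 0x9; 0x6 ⊕ 0x9 = 0xF.
C6: S = E(K, 0x9) = 0xE; 0x3 ⊕ 0xE = 0xD.

C1 = 0xE, C2 = 0xB, C3 = 0x7, C4 = 0x4, C5 = 0xF, C6 = 0xD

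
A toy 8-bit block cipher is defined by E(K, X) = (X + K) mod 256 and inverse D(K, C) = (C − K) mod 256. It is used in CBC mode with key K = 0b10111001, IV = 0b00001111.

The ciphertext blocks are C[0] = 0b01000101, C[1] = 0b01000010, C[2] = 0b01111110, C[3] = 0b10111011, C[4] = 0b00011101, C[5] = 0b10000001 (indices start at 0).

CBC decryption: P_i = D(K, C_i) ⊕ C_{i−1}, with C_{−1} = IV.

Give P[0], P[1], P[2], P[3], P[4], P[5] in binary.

P[0]: D(K, 0b01000101) = 0b10001100; 0b10001100 ⊕ 0b00001111 = 0b10000011.
P[1]: D(K, 0b01000010) = 0b10001001; 0b10001001 ⊕ 0b01000101 = 0b11001100.
P[2]: D(K, 0b01111110) = 0b11000101; 0b11000101 ⊕ 0b01000010 = 0b10000111.
P[3]: D(K, 0b10111011) = 0b00000010; 0b00000010 ⊕ 0b01111110 = 0b01111100.
P[4]: D(K, 0b00011101) = 0b01100100; 0b01100100 ⊕ 0b10111011 = 0b11011111.
P[5]: D(K, 0b10000001) = 0b11001000; 0b11001000 ⊕ 0b00011101 = 0b11010101.

P[0] = 0b10000011, P[1] = 0b11001100, P[2] = 0b10000111, P[3] = 0b01111100, P[4] = 0b11011111, P[5] = 0b11010101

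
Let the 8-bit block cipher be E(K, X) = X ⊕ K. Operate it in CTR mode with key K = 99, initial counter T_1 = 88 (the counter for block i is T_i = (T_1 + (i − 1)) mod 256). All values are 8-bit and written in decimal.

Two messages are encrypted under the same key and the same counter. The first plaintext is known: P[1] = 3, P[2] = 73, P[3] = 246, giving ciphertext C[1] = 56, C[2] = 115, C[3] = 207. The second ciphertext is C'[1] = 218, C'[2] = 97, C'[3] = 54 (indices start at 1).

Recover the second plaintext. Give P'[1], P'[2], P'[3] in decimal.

P'[1] = 225, P'[2] = 91, P'[3] = 15

In CTR with a reused counter, both messages share the same keystream S_i, so C_i ⊕ C'_i = P_i ⊕ P'_i and thus P'_i = P_i ⊕ C_i ⊕ C'_i.
P'[1]: 3 ⊕ 56 ⊕ 218 = 225.
P'[2]: 73 ⊕ 115 ⊕ 97 = 91.
P'[3]: 246 ⊕ 207 ⊕ 54 = 15.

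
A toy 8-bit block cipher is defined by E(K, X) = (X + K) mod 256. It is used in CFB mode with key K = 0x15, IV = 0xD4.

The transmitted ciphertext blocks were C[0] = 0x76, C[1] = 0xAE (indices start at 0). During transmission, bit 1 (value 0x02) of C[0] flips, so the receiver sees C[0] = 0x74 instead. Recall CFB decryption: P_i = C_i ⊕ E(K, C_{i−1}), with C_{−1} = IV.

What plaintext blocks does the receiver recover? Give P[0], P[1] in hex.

P[0] = 0x9D, P[1] = 0x27

Only C[0] changed, to 0x74. In CFB, a change in C_i flips the same bit in P_i and garbles P_{i+1}. Decrypting the received ciphertext:
P[0]: E(K, 0xD4) = 0xE9; 0x74 ⊕ 0xE9 = 0x9D.
P[1]: E(K, 0x74) = 0x89; 0xAE ⊕ 0x89 = 0x27.
Blocks that differ from the original plaintext: P[0], P[1].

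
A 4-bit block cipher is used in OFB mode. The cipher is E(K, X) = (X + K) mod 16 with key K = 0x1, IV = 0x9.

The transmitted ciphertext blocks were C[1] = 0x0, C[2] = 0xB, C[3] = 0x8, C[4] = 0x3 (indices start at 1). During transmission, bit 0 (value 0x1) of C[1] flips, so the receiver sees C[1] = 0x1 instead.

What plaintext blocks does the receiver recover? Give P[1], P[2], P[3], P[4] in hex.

P[1] = 0xB, P[2] = 0x0, P[3] = 0x4, P[4] = 0xE

OFB decryption: S_i = E(K, S_{i−1}) with S_{0} = IV; P_i = C_i ⊕ S_i.
Only C[1] changed, to 0x1. In OFB, a change in C_i flips the same bit in P_i only; the keystream is unaffected. Decrypting the received ciphertext:
P[1]: S = E(K, 0x9) = 0xA; 0x1 ⊕ 0xA = 0xB.
P[2]: S = E(K, 0xA) = 0xB; 0xB ⊕ 0xB = 0x0.
P[3]: S = E(K, 0xB) = 0xC; 0x8 ⊕ 0xC = 0x4.
P[4]: S = E(K, 0xC) = 0xD; 0x3 ⊕ 0xD = 0xE.
Blocks that differ from the original plaintext: P[1].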